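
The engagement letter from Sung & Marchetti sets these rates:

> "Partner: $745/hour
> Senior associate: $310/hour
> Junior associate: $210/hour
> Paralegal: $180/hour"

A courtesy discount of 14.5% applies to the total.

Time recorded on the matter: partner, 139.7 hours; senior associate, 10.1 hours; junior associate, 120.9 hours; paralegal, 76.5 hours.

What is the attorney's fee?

$125,143.36

Partner: 139.7 × $745 = $104,076.50
Senior associate: 10.1 × $310 = $3,131.00
Junior associate: 120.9 × $210 = $25,389.00
Paralegal: 76.5 × $180 = $13,770.00
Subtotal: $146,366.50
Less 14.5% discount: −$21,223.14
Total: $146,366.50 − $21,223.14 = $125,143.36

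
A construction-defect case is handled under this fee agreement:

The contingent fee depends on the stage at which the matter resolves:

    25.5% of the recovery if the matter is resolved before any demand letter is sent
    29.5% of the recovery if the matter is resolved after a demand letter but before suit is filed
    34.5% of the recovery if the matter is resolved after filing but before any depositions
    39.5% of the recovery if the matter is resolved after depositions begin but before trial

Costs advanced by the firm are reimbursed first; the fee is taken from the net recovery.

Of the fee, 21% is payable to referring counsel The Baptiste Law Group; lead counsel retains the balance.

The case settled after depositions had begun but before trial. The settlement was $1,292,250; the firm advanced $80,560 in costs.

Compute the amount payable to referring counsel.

Fee base (net of costs): $1,292,250 − $80,560 = $1,211,690
The matter settled after depositions had begun but before trial, so the 39.5% rate applies.
$1,211,690 × 39.5% = $478,617.55
Referral share: 21% of $478,617.55 = $100,509.69; lead counsel retains $478,617.55 − $100,509.69 = $378,107.86.

$100,509.69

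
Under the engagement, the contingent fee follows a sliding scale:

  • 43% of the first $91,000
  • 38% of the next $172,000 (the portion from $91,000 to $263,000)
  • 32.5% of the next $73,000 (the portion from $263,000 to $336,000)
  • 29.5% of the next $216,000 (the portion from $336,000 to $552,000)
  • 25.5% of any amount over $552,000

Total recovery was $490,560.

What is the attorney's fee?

$173,810.20

First $91,000 at 43% = $39,130.00
Next $172,000 at 38% = $65,360.00
Next $73,000 at 32.5% = $23,725.00
Remaining $154,560 at 29.5% = $45,595.20
Fee: $39,130.00 + $65,360.00 + $23,725.00 + $45,595.20 = $173,810.20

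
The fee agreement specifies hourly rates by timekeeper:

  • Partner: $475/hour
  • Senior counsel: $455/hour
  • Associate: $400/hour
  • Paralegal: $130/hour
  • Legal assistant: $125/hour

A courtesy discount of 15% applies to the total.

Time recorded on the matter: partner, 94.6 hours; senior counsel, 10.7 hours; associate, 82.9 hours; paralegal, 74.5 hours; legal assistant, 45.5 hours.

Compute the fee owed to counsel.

$83,585.60

Partner: 94.6 × $475 = $44,935.00
Senior counsel: 10.7 × $455 = $4,868.50
Associate: 82.9 × $400 = $33,160.00
Paralegal: 74.5 × $130 = $9,685.00
Legal assistant: 45.5 × $125 = $5,687.50
Subtotal: $98,336.00
Less 15% discount: −$14,750.40
Total: $98,336.00 − $14,750.40 = $83,585.60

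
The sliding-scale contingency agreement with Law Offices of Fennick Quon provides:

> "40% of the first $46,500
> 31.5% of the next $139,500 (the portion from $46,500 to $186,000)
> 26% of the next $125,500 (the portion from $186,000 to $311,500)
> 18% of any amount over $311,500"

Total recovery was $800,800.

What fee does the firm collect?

First $46,500 at 40% = $18,600.00
Next $139,500 at 31.5% = $43,942.50
Next $125,500 at 26% = $32,630.00
Remaining $489,300 at 18% = $88,074.00
Fee: $18,600.00 + $43,942.50 + $32,630.00 + $88,074.00 = $183,246.50

$183,246.50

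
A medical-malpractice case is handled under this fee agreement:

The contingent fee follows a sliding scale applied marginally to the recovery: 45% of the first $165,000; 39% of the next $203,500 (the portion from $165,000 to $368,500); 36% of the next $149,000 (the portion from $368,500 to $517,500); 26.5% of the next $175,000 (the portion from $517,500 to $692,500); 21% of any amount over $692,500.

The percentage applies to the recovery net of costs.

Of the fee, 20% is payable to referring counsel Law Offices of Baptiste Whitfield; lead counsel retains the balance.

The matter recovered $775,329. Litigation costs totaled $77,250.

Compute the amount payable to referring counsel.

Fee base (net of costs): $775,329 − $77,250 = $698,079
First $165,000 at 45% = $74,250.00
Next $203,500 at 39% = $79,365.00
Next $149,000 at 36% = $53,640.00
Next $175,000 at 26.5% = $46,375.00
Remaining $5,579 at 21% = $1,171.59
Fee: $74,250.00 + $79,365.00 + $53,640.00 + $46,375.00 + $1,171.59 = $254,801.59
Referral share: 20% of $254,801.59 = $50,960.32; lead counsel retains $254,801.59 − $50,960.32 = $203,841.27.

$50,960.32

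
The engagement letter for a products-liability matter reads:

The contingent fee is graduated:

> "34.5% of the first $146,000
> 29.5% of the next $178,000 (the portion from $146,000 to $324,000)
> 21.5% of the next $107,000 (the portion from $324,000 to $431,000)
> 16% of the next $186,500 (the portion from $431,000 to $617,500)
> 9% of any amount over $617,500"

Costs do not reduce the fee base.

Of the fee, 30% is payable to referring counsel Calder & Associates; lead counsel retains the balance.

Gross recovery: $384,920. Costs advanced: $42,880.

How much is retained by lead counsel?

Fee base is the gross recovery, $384,920; costs are reimbursed separately.
First $146,000 at 34.5% = $50,370.00
Next $178,000 at 29.5% = $52,510.00
Remaining $60,920 at 21.5% = $13,097.80
Fee: $50,370.00 + $52,510.00 + $13,097.80 = $115,977.80
Referral share: 30% of $115,977.80 = $34,793.34; lead counsel retains $115,977.80 − $34,793.34 = $81,184.46.

$81,184.46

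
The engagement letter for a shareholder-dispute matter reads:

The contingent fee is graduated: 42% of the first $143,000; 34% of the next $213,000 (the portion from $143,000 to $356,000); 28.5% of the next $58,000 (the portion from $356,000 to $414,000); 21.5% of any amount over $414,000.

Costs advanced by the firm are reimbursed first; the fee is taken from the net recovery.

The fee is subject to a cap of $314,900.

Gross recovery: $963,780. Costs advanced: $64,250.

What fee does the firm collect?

$253,398.95

Fee base (net of costs): $963,780 − $64,250 = $899,530
First $143,000 at 42% = $60,060.00
Next $213,000 at 34% = $72,420.00
Next $58,000 at 28.5% = $16,530.00
Remaining $485,530 at 21.5% = $104,388.95
Fee: $60,060.00 + $72,420.00 + $16,530.00 + $104,388.95 = $253,398.95
$253,398.95 is under the $314,900 cap.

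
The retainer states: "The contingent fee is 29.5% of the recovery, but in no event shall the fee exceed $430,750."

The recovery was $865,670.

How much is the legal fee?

29.5% of $865,670 = $255,372.65
That is under the $430,750 cap.

$255,372.65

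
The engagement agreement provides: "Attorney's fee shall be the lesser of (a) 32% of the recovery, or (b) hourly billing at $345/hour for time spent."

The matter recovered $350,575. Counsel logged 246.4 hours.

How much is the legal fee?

$85,008.00

(a) 32% of $350,575 = $112,184.00
(b) 246.4 × $345 = $85,008.00
The lesser is (b): $85,008.00.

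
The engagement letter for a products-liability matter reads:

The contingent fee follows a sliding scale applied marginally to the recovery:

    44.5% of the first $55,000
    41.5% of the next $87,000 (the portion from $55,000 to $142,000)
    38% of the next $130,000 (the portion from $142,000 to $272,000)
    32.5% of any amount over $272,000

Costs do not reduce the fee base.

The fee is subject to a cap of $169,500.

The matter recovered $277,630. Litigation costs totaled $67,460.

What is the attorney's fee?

Fee base is the gross recovery, $277,630; costs are reimbursed separately.
First $55,000 at 44.5% = $24,475.00
Next $87,000 at 41.5% = $36,105.00
Next $130,000 at 38% = $49,400.00
Remaining $5,630 at 32.5% = $1,829.75
Fee: $24,475.00 + $36,105.00 + $49,400.00 + $1,829.75 = $111,809.75
$111,809.75 is under the $169,500 cap.

$111,809.75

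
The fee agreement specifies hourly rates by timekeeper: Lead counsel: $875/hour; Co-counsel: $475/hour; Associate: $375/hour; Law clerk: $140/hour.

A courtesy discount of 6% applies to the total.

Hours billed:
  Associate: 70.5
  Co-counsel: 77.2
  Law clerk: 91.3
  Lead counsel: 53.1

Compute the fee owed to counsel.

Lead counsel: 53.1 × $875 = $46,462.50
Co-counsel: 77.2 × $475 = $36,670.00
Associate: 70.5 × $375 = $26,437.50
Law clerk: 91.3 × $140 = $12,782.00
Subtotal: $122,352.00
Less 6% discount: −$7,341.12
Total: $122,352.00 − $7,341.12 = $115,010.88

$115,010.88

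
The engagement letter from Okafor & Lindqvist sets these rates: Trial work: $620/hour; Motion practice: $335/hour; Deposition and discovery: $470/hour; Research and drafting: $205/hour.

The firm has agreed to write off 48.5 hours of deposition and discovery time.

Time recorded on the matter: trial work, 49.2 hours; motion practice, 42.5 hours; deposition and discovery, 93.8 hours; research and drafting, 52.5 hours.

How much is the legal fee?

$76,795.00

Trial work: 49.2 × $620 = $30,504.00
Motion practice: 42.5 × $335 = $14,237.50
Deposition and discovery: 93.8 × $470 = $44,086.00
Research and drafting: 52.5 × $205 = $10,762.50
Subtotal: $99,590.00
Write-off: 48.5 × $470 = $22,795.00
Total: $99,590.00 − $22,795.00 = $76,795.00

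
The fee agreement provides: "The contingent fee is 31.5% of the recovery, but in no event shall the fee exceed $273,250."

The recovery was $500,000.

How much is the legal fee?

31.5% of $500,000 = $157,500.00
That is under the $273,250 cap.

$157,500.00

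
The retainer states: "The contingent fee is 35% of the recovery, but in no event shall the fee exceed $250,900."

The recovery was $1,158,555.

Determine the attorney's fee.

35% of $1,158,555 = $405,494.25
That exceeds the $250,900 cap, so the fee is capped at $250,900.

$250,900.00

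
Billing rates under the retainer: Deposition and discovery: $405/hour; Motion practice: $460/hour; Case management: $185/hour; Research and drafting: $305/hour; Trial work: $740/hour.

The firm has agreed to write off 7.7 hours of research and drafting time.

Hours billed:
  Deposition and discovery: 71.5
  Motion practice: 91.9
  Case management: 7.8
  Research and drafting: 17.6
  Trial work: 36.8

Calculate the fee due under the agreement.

Deposition and discovery: 71.5 × $405 = $28,957.50
Motion practice: 91.9 × $460 = $42,274.00
Case management: 7.8 × $185 = $1,443.00
Research and drafting: 17.6 × $305 = $5,368.00
Trial work: 36.8 × $740 = $27,232.00
Subtotal: $105,274.50
Write-off: 7.7 × $305 = $2,348.50
Total: $105,274.50 − $2,348.50 = $102,926.00

$102,926.00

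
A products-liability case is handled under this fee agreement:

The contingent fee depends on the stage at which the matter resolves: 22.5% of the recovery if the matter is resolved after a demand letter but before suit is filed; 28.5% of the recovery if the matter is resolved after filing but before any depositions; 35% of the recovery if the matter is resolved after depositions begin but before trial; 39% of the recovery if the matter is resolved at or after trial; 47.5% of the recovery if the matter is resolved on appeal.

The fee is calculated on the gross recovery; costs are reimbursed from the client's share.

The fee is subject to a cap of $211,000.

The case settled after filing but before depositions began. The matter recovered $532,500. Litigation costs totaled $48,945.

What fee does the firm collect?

$151,762.50

Fee base is the gross recovery, $532,500; costs are reimbursed separately.
The matter settled after filing but before depositions began, so the 28.5% rate applies.
$532,500 × 28.5% = $151,762.50
$151,762.50 is under the $211,000 cap.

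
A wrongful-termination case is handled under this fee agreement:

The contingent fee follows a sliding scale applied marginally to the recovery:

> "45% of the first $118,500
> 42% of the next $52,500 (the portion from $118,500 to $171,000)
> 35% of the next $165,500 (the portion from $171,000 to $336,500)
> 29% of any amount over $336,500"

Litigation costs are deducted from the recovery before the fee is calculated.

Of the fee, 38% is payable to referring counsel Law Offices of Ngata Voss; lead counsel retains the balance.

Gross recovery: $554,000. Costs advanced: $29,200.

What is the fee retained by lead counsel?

$116,502.34

Fee base (net of costs): $554,000 − $29,200 = $524,800
First $118,500 at 45% = $53,325.00
Next $52,500 at 42% = $22,050.00
Next $165,500 at 35% = $57,925.00
Remaining $188,300 at 29% = $54,607.00
Fee: $53,325.00 + $22,050.00 + $57,925.00 + $54,607.00 = $187,907.00
Referral share: 38% of $187,907.00 = $71,404.66; lead counsel retains $187,907.00 − $71,404.66 = $116,502.34.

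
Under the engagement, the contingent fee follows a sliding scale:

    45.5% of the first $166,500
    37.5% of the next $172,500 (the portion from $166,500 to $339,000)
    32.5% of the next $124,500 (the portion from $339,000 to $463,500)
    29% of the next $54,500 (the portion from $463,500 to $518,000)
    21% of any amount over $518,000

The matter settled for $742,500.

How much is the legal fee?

First $166,500 at 45.5% = $75,757.50
Next $172,500 at 37.5% = $64,687.50
Next $124,500 at 32.5% = $40,462.50
Next $54,500 at 29% = $15,805.00
Remaining $224,500 at 21% = $47,145.00
Fee: $75,757.50 + $64,687.50 + $40,462.50 + $15,805.00 + $47,145.00 = $243,857.50

$243,857.50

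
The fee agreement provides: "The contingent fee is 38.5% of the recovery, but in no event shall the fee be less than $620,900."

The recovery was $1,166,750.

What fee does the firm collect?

$620,900.00

38.5% of $1,166,750 = $449,198.75
That is below the $620,900 minimum, so the minimum applies.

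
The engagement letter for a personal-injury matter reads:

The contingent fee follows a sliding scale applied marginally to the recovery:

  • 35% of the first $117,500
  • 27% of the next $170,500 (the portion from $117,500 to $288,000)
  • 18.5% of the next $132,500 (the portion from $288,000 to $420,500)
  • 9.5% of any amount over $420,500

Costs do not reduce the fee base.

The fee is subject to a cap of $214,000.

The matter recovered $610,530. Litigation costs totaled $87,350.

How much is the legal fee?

Fee base is the gross recovery, $610,530; costs are reimbursed separately.
First $117,500 at 35% = $41,125.00
Next $170,500 at 27% = $46,035.00
Next $132,500 at 18.5% = $24,512.50
Remaining $190,030 at 9.5% = $18,052.85
Fee: $41,125.00 + $46,035.00 + $24,512.50 + $18,052.85 = $129,725.35
$129,725.35 is under the $214,000 cap.

$129,725.35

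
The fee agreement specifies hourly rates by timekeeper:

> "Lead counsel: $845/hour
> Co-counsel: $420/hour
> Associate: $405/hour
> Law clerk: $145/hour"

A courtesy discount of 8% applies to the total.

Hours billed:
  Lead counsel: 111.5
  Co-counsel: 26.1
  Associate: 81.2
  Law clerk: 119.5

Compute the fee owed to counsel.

Lead counsel: 111.5 × $845 = $94,217.50
Co-counsel: 26.1 × $420 = $10,962.00
Associate: 81.2 × $405 = $32,886.00
Law clerk: 119.5 × $145 = $17,327.50
Subtotal: $155,393.00
Less 8% discount: −$12,431.44
Total: $155,393.00 − $12,431.44 = $142,961.56

$142,961.56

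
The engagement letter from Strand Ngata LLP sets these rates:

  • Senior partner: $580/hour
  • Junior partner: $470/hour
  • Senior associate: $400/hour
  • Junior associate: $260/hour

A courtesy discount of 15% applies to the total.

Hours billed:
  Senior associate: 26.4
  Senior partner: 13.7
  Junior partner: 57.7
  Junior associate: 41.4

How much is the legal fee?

$47,930.65

Senior partner: 13.7 × $580 = $7,946.00
Junior partner: 57.7 × $470 = $27,119.00
Senior associate: 26.4 × $400 = $10,560.00
Junior associate: 41.4 × $260 = $10,764.00
Subtotal: $56,389.00
Less 15% discount: −$8,458.35
Total: $56,389.00 − $8,458.35 = $47,930.65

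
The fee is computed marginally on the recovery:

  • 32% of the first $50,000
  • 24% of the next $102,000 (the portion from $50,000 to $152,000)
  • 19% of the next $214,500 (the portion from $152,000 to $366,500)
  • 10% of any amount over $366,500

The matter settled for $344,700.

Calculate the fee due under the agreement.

$77,093.00

First $50,000 at 32% = $16,000.00
Next $102,000 at 24% = $24,480.00
Remaining $192,700 at 19% = $36,613.00
Fee: $16,000.00 + $24,480.00 + $36,613.00 = $77,093.00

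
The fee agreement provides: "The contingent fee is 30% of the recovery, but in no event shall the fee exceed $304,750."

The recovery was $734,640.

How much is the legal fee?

$220,392.00

30% of $734,640 = $220,392.00
That is under the $304,750 cap.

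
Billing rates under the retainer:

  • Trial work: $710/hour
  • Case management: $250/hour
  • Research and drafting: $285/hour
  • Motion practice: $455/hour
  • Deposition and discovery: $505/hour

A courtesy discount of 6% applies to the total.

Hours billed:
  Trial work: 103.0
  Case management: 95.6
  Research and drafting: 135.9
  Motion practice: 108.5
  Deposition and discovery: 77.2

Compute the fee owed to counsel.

$210,668.10

Trial work: 103.0 × $710 = $73,130.00
Case management: 95.6 × $250 = $23,900.00
Research and drafting: 135.9 × $285 = $38,731.50
Motion practice: 108.5 × $455 = $49,367.50
Deposition and discovery: 77.2 × $505 = $38,986.00
Subtotal: $224,115.00
Less 6% discount: −$13,446.90
Total: $224,115.00 − $13,446.90 = $210,668.10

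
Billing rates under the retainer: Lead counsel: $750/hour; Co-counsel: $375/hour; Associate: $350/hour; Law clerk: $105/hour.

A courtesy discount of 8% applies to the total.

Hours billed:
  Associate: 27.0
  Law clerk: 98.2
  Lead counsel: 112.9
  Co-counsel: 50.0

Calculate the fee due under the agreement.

$113,331.12

Lead counsel: 112.9 × $750 = $84,675.00
Co-counsel: 50.0 × $375 = $18,750.00
Associate: 27.0 × $350 = $9,450.00
Law clerk: 98.2 × $105 = $10,311.00
Subtotal: $123,186.00
Less 8% discount: −$9,854.88
Total: $123,186.00 − $9,854.88 = $113,331.12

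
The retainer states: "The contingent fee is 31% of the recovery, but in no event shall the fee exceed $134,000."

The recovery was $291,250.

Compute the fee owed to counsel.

$90,287.50

31% of $291,250 = $90,287.50
That is under the $134,000 cap.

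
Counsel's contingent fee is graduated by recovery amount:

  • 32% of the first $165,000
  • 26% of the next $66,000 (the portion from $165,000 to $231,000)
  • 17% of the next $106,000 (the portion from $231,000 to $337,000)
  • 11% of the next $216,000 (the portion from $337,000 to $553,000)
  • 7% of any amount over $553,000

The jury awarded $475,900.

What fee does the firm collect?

$103,259.00

First $165,000 at 32% = $52,800.00
Next $66,000 at 26% = $17,160.00
Next $106,000 at 17% = $18,020.00
Remaining $138,900 at 11% = $15,279.00
Fee: $52,800.00 + $17,160.00 + $18,020.00 + $15,279.00 = $103,259.00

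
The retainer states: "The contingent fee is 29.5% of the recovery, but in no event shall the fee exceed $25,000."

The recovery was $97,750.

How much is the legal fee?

$25,000.00

29.5% of $97,750 = $28,836.25
That exceeds the $25,000 cap, so the fee is capped at $25,000.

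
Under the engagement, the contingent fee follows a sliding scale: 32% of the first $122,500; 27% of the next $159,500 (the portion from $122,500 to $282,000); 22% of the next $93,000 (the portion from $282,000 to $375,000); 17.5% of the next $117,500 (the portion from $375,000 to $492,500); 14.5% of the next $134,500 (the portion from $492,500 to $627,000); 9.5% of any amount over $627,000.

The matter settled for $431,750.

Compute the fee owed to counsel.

$112,656.25

First $122,500 at 32% = $39,200.00
Next $159,500 at 27% = $43,065.00
Next $93,000 at 22% = $20,460.00
Remaining $56,750 at 17.5% = $9,931.25
Fee: $39,200.00 + $43,065.00 + $20,460.00 + $9,931.25 = $112,656.25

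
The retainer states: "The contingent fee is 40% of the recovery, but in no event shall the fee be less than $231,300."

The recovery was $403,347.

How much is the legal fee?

$231,300.00

40% of $403,347 = $161,338.80
That is below the $231,300 minimum, so the minimum applies.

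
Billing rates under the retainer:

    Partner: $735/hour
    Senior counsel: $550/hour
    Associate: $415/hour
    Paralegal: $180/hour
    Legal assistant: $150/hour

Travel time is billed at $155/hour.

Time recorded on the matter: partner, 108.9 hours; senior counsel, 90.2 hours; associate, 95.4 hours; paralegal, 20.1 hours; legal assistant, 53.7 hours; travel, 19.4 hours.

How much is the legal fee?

$183,922.50

Partner: 108.9 × $735 = $80,041.50
Senior counsel: 90.2 × $550 = $49,610.00
Associate: 95.4 × $415 = $39,591.00
Paralegal: 20.1 × $180 = $3,618.00
Legal assistant: 53.7 × $150 = $8,055.00
Subtotal: $80,041.50 + $49,610.00 + $39,591.00 + $3,618.00 + $8,055.00 = $180,915.50
Travel: 19.4 × $155 = $3,007.00
Total: $180,915.50 + $3,007.00 = $183,922.50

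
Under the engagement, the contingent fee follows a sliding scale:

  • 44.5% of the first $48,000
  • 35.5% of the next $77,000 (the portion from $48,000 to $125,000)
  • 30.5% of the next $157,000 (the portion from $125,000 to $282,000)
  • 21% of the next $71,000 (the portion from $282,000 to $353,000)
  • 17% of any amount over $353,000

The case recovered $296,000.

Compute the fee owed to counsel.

First $48,000 at 44.5% = $21,360.00
Next $77,000 at 35.5% = $27,335.00
Next $157,000 at 30.5% = $47,885.00
Remaining $14,000 at 21% = $2,940.00
Fee: $21,360.00 + $27,335.00 + $47,885.00 + $2,940.00 = $99,520.00

$99,520.00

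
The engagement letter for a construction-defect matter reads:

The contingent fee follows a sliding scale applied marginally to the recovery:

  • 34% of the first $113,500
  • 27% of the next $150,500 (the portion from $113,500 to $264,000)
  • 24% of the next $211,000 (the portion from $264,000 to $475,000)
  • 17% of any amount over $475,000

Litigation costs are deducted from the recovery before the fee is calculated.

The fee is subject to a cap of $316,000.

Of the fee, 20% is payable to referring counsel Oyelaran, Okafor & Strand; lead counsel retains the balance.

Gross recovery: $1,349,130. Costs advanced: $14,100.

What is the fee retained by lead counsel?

$220,856.08

Fee base (net of costs): $1,349,130 − $14,100 = $1,335,030
First $113,500 at 34% = $38,590.00
Next $150,500 at 27% = $40,635.00
Next $211,000 at 24% = $50,640.00
Remaining $860,030 at 17% = $146,205.10
Fee: $38,590.00 + $40,635.00 + $50,640.00 + $146,205.10 = $276,070.10
$276,070.10 is under the $316,000 cap.
Referral share: 20% of $276,070.10 = $55,214.02; lead counsel retains $276,070.10 − $55,214.02 = $220,856.08.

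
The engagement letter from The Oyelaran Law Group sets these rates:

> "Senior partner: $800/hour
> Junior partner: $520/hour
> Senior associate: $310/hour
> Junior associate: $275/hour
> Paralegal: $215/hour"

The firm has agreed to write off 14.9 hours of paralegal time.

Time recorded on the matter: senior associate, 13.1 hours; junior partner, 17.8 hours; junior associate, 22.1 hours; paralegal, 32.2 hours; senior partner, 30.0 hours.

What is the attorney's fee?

Senior partner: 30.0 × $800 = $24,000.00
Junior partner: 17.8 × $520 = $9,256.00
Senior associate: 13.1 × $310 = $4,061.00
Junior associate: 22.1 × $275 = $6,077.50
Paralegal: 32.2 × $215 = $6,923.00
Subtotal: $50,317.50
Write-off: 14.9 × $215 = $3,203.50
Total: $50,317.50 − $3,203.50 = $47,114.00

$47,114.00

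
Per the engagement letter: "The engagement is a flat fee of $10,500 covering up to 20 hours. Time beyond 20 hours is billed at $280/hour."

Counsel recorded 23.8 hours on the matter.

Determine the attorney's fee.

$11,564.00

Flat fee: $10,500.00
Excess hours: 23.8 − 20 = 3.8
Overrun: 3.8 × $280 = $1,064.00
Total: $10,500.00 + $1,064.00 = $11,564.00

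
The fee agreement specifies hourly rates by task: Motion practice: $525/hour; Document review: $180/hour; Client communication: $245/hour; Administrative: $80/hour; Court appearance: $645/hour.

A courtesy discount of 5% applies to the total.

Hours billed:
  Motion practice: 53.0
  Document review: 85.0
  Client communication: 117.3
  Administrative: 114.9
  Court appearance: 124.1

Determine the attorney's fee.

Motion practice: 53.0 × $525 = $27,825.00
Document review: 85.0 × $180 = $15,300.00
Client communication: 117.3 × $245 = $28,738.50
Administrative: 114.9 × $80 = $9,192.00
Court appearance: 124.1 × $645 = $80,044.50
Subtotal: $161,100.00
Less 5% discount: −$8,055.00
Total: $161,100.00 − $8,055.00 = $153,045.00

$153,045.00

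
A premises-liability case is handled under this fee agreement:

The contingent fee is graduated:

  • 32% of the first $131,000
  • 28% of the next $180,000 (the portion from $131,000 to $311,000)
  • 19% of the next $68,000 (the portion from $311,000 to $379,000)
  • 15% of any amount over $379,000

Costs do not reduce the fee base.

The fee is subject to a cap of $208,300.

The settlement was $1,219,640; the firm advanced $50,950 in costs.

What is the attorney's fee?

$208,300.00

Fee base is the gross recovery, $1,219,640; costs are reimbursed separately.
First $131,000 at 32% = $41,920.00
Next $180,000 at 28% = $50,400.00
Next $68,000 at 19% = $12,920.00
Remaining $840,640 at 15% = $126,096.00
Fee: $41,920.00 + $50,400.00 + $12,920.00 + $126,096.00 = $231,336.00
$231,336.00 exceeds the $208,300 cap, so the fee is capped at $208,300.00.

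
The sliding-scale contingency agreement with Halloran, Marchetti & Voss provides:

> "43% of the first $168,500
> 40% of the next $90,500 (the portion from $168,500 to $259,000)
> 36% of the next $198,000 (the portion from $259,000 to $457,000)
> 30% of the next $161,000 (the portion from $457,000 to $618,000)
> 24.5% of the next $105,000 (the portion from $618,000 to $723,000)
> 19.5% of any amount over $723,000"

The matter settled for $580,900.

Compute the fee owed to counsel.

First $168,500 at 43% = $72,455.00
Next $90,500 at 40% = $36,200.00
Next $198,000 at 36% = $71,280.00
Remaining $123,900 at 30% = $37,170.00
Fee: $72,455.00 + $36,200.00 + $71,280.00 + $37,170.00 = $217,105.00

$217,105.00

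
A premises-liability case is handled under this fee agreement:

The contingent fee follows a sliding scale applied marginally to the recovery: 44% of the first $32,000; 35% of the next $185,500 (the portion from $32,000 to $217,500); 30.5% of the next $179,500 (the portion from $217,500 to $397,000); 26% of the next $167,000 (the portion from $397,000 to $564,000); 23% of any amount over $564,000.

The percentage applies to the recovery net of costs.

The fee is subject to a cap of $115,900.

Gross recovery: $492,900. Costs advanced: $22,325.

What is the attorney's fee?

Fee base (net of costs): $492,900 − $22,325 = $470,575
First $32,000 at 44% = $14,080.00
Next $185,500 at 35% = $64,925.00
Next $179,500 at 30.5% = $54,747.50
Remaining $73,575 at 26% = $19,129.50
Fee: $14,080.00 + $64,925.00 + $54,747.50 + $19,129.50 = $152,882.00
$152,882.00 exceeds the $115,900 cap, so the fee is capped at $115,900.00.

$115,900.00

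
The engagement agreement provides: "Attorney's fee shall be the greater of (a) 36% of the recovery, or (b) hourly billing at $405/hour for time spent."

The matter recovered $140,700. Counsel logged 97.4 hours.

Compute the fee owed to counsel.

(a) 36% of $140,700 = $50,652.00
(b) 97.4 × $405 = $39,447.00
The greater is (a): $50,652.00.

$50,652.00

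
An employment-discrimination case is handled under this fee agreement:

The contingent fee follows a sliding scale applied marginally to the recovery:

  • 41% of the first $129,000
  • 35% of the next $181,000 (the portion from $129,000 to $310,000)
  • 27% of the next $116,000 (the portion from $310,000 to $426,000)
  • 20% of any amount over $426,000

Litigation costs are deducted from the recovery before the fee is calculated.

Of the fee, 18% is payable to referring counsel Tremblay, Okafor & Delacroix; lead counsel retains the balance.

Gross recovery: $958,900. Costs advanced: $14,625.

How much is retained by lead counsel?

Fee base (net of costs): $958,900 − $14,625 = $944,275
First $129,000 at 41% = $52,890.00
Next $181,000 at 35% = $63,350.00
Next $116,000 at 27% = $31,320.00
Remaining $518,275 at 20% = $103,655.00
Fee: $52,890.00 + $63,350.00 + $31,320.00 + $103,655.00 = $251,215.00
Referral share: 18% of $251,215.00 = $45,218.70; lead counsel retains $251,215.00 − $45,218.70 = $205,996.30.

$205,996.30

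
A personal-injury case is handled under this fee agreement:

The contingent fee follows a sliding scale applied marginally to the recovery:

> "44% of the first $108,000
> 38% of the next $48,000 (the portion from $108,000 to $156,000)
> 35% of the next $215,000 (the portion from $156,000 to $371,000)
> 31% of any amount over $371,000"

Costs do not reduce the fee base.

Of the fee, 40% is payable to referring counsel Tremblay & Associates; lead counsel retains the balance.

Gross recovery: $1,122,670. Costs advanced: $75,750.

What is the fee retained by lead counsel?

Fee base is the gross recovery, $1,122,670; costs are reimbursed separately.
First $108,000 at 44% = $47,520.00
Next $48,000 at 38% = $18,240.00
Next $215,000 at 35% = $75,250.00
Remaining $751,670 at 31% = $233,017.70
Fee: $47,520.00 + $18,240.00 + $75,250.00 + $233,017.70 = $374,027.70
Referral share: 40% of $374,027.70 = $149,611.08; lead counsel retains $374,027.70 − $149,611.08 = $224,416.62.

$224,416.62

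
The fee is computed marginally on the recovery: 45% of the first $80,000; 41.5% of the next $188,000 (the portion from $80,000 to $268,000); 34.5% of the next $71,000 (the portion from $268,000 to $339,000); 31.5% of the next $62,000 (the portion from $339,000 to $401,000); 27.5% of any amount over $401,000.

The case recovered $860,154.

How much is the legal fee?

$284,312.35

First $80,000 at 45% = $36,000.00
Next $188,000 at 41.5% = $78,020.00
Next $71,000 at 34.5% = $24,495.00
Next $62,000 at 31.5% = $19,530.00
Remaining $459,154 at 27.5% = $126,267.35
Fee: $36,000.00 + $78,020.00 + $24,495.00 + $19,530.00 + $126,267.35 = $284,312.35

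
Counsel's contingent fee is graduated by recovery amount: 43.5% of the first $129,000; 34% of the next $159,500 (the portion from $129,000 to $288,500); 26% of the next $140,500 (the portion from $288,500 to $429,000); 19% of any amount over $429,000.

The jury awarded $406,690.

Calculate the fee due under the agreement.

$141,074.40

First $129,000 at 43.5% = $56,115.00
Next $159,500 at 34% = $54,230.00
Remaining $118,190 at 26% = $30,729.40
Fee: $56,115.00 + $54,230.00 + $30,729.40 = $141,074.40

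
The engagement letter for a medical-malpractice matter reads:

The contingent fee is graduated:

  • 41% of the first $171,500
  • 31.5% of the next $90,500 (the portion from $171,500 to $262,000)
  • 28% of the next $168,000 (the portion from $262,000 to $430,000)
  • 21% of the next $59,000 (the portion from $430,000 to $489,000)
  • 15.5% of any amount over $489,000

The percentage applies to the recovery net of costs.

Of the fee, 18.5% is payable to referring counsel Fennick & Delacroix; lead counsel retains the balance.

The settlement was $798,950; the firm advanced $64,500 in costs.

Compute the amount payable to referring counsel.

$36,314.99

Fee base (net of costs): $798,950 − $64,500 = $734,450
First $171,500 at 41% = $70,315.00
Next $90,500 at 31.5% = $28,507.50
Next $168,000 at 28% = $47,040.00
Next $59,000 at 21% = $12,390.00
Remaining $245,450 at 15.5% = $38,044.75
Fee: $70,315.00 + $28,507.50 + $47,040.00 + $12,390.00 + $38,044.75 = $196,297.25
Referral share: 18.5% of $196,297.25 = $36,314.99; lead counsel retains $196,297.25 − $36,314.99 = $159,982.26.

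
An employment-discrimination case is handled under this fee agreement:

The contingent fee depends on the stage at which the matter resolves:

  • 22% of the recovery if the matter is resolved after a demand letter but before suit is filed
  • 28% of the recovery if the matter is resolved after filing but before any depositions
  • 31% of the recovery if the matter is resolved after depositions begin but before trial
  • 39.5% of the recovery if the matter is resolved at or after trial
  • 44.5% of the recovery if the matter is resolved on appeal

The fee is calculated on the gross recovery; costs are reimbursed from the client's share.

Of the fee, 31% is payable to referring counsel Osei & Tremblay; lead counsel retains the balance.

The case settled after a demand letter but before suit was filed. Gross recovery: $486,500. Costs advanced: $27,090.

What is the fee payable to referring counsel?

$33,179.30

Fee base is the gross recovery, $486,500; costs are reimbursed separately.
The matter settled after a demand letter but before suit was filed, so the 22% rate applies.
$486,500 × 22% = $107,030.00
Referral share: 31% of $107,030.00 = $33,179.30; lead counsel retains $107,030.00 − $33,179.30 = $73,850.70.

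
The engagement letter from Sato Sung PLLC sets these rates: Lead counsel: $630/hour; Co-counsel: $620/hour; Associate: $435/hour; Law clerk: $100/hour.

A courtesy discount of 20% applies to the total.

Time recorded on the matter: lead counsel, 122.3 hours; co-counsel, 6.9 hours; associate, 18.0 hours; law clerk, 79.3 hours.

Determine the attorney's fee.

$77,669.60

Lead counsel: 122.3 × $630 = $77,049.00
Co-counsel: 6.9 × $620 = $4,278.00
Associate: 18.0 × $435 = $7,830.00
Law clerk: 79.3 × $100 = $7,930.00
Subtotal: $97,087.00
Less 20% discount: −$19,417.40
Total: $97,087.00 − $19,417.40 = $77,669.60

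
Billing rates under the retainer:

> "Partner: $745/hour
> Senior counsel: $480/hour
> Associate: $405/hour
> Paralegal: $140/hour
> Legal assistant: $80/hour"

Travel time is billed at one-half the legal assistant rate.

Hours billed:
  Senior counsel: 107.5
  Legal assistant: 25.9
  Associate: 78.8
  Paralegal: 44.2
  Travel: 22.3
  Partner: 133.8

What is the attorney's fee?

Partner: 133.8 × $745 = $99,681.00
Senior counsel: 107.5 × $480 = $51,600.00
Associate: 78.8 × $405 = $31,914.00
Paralegal: 44.2 × $140 = $6,188.00
Legal assistant: 25.9 × $80 = $2,072.00
Subtotal: $99,681.00 + $51,600.00 + $31,914.00 + $6,188.00 + $2,072.00 = $191,455.00
Travel: 22.3 × ($80 ÷ 2) = 22.3 × $40.00 = $892.00
Total: $191,455.00 + $892.00 = $192,347.00

$192,347.00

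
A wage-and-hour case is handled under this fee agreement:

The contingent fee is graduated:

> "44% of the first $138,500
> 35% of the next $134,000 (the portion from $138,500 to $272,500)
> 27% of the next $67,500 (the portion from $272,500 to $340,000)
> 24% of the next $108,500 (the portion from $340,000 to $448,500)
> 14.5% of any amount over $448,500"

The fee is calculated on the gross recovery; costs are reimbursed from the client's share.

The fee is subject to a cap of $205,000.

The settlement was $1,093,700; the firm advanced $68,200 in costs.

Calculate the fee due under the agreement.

Fee base is the gross recovery, $1,093,700; costs are reimbursed separately.
First $138,500 at 44% = $60,940.00
Next $134,000 at 35% = $46,900.00
Next $67,500 at 27% = $18,225.00
Next $108,500 at 24% = $26,040.00
Remaining $645,200 at 14.5% = $93,554.00
Fee: $60,940.00 + $46,900.00 + $18,225.00 + $26,040.00 + $93,554.00 = $245,659.00
$245,659.00 exceeds the $205,000 cap, so the fee is capped at $205,000.00.

$205,000.00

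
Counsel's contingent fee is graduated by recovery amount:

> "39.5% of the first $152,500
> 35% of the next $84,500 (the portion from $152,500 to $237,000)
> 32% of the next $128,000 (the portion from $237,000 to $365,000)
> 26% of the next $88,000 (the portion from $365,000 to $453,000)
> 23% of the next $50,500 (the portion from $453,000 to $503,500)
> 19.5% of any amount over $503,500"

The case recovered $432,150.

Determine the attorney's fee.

$148,231.50

First $152,500 at 39.5% = $60,237.50
Next $84,500 at 35% = $29,575.00
Next $128,000 at 32% = $40,960.00
Remaining $67,150 at 26% = $17,459.00
Fee: $60,237.50 + $29,575.00 + $40,960.00 + $17,459.00 = $148,231.50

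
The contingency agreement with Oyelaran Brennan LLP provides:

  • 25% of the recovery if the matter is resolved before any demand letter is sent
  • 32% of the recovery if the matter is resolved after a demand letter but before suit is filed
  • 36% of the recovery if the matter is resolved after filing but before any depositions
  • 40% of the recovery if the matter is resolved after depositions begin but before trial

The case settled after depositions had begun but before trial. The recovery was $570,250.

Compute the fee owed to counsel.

The matter settled after depositions had begun but before trial, so the 40% rate applies.
$570,250 × 40% = $228,100.00

$228,100.00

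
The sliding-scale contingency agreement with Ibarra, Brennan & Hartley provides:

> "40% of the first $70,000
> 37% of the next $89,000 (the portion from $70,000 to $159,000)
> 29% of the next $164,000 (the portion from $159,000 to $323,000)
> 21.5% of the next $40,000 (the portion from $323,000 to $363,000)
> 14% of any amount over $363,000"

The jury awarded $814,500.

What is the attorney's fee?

First $70,000 at 40% = $28,000.00
Next $89,000 at 37% = $32,930.00
Next $164,000 at 29% = $47,560.00
Next $40,000 at 21.5% = $8,600.00
Remaining $451,500 at 14% = $63,210.00
Fee: $28,000.00 + $32,930.00 + $47,560.00 + $8,600.00 + $63,210.00 = $180,300.00

$180,300.00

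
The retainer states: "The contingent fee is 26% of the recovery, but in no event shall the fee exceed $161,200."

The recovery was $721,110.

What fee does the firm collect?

26% of $721,110 = $187,488.60
That exceeds the $161,200 cap, so the fee is capped at $161,200.

$161,200.00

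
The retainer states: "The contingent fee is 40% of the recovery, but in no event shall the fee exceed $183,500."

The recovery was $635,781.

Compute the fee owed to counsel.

40% of $635,781 = $254,312.40
That exceeds the $183,500 cap, so the fee is capped at $183,500.

$183,500.00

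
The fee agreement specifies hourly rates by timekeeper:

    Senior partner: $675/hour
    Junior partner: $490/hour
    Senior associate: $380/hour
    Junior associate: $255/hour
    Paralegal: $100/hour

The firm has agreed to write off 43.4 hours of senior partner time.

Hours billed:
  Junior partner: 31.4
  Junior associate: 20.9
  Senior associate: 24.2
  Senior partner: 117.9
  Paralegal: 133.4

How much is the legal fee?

Senior partner: 117.9 × $675 = $79,582.50
Junior partner: 31.4 × $490 = $15,386.00
Senior associate: 24.2 × $380 = $9,196.00
Junior associate: 20.9 × $255 = $5,329.50
Paralegal: 133.4 × $100 = $13,340.00
Subtotal: $122,834.00
Write-off: 43.4 × $675 = $29,295.00
Total: $122,834.00 − $29,295.00 = $93,539.00

$93,539.00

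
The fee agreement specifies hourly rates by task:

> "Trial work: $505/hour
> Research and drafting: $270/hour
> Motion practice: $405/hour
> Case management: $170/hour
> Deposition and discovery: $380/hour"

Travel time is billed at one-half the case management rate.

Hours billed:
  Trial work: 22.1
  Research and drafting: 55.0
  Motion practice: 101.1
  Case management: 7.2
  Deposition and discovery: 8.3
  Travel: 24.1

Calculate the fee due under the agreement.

$73,382.50

Trial work: 22.1 × $505 = $11,160.50
Research and drafting: 55.0 × $270 = $14,850.00
Motion practice: 101.1 × $405 = $40,945.50
Case management: 7.2 × $170 = $1,224.00
Deposition and discovery: 8.3 × $380 = $3,154.00
Subtotal: $11,160.50 + $14,850.00 + $40,945.50 + $1,224.00 + $3,154.00 = $71,334.00
Travel: 24.1 × ($170 ÷ 2) = 24.1 × $85.00 = $2,048.50
Total: $71,334.00 + $2,048.50 = $73,382.50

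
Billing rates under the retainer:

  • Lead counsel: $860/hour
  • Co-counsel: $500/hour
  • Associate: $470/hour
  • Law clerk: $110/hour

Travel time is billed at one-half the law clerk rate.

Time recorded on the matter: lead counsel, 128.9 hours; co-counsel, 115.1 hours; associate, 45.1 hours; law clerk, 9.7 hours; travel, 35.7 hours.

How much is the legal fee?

$192,631.50

Lead counsel: 128.9 × $860 = $110,854.00
Co-counsel: 115.1 × $500 = $57,550.00
Associate: 45.1 × $470 = $21,197.00
Law clerk: 9.7 × $110 = $1,067.00
Subtotal: $110,854.00 + $57,550.00 + $21,197.00 + $1,067.00 = $190,668.00
Travel: 35.7 × ($110 ÷ 2) = 35.7 × $55.00 = $1,963.50
Total: $190,668.00 + $1,963.50 = $192,631.50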